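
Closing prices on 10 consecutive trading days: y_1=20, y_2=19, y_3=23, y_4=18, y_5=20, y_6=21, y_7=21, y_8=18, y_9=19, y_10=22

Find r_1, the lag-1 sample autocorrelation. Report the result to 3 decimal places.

Mean ȳ = (20 + 19 + 23 + 18 + 20 + 21 + 21 + 18 + 19 + 22)/10 = 20.1000
Numerator Σ_{t=1}^{9}(y_t−ȳ)(y_{t+1}−ȳ) = -9.9100
Denominator Σ(y_t−ȳ)² = 24.9000
r_1 = -9.9100 / 24.9000 = -0.398

-0.398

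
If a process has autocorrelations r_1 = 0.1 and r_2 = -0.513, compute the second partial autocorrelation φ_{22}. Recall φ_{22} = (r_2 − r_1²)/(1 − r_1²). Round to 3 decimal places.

-0.528

φ_{22} = (r_2 − r_1²) / (1 − r_1²)
r_1² = (0.1)² = 0.01
Numerator = -0.513 − 0.0100 = -0.5230; denominator = 1 − 0.0100 = 0.9900
φ_{22} = -0.5230 / 0.9900 = -0.528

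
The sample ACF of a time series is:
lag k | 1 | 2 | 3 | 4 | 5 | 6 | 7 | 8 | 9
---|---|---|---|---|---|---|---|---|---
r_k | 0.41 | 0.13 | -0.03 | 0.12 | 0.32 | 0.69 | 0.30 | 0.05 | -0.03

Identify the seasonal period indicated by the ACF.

The largest autocorrelation is r_6 = 0.69; the remaining lags stay at or below 0.41. The elevated value at lag 1 (0.41), dropping to 0.13 at lag 2, reflects decaying short-term dependence rather than seasonality.
The dominant spike at lag 6 indicates a seasonal period of 6.

6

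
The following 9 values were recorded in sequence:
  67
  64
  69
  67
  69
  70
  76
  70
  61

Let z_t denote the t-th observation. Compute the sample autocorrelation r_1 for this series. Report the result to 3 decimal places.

0.121

Mean z̄ = (67 + 64 + 69 + 67 + 69 + 70 + 76 + 70 + 61)/9 = 68.1111
Numerator Σ_{t=1}^{8}(z_t−z̄)(z_{t+1}−z̄) = 16.9877
Denominator Σ(z_t−z̄)² = 140.8889
r_1 = 16.9877 / 140.8889 = 0.121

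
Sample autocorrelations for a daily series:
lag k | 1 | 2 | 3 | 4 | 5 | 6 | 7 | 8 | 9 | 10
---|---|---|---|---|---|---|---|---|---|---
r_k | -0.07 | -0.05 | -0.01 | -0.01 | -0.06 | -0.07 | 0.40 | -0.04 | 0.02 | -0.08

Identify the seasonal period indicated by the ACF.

The largest autocorrelation is r_7 = 0.40; the remaining lags stay at or below 0.02.
The dominant spike at lag 7 indicates a seasonal period of 7.

7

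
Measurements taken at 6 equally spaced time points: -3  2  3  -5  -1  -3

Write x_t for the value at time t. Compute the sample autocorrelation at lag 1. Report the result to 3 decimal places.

Mean x̄ = (-3 + 2 + 3 − 5 − 1 − 3)/6 = -1.1667
Deviations from mean: -1.8333, 3.1667, 4.1667, -3.8333, 0.1667, -1.8333
Numerator Σ_{t=1}^{5}(x_t−x̄)(x_{t+1}−x̄) = -9.5278
Denominator Σ(x_t−x̄)² = 48.8333
r_1 = -9.5278 / 48.8333 = -0.195

-0.195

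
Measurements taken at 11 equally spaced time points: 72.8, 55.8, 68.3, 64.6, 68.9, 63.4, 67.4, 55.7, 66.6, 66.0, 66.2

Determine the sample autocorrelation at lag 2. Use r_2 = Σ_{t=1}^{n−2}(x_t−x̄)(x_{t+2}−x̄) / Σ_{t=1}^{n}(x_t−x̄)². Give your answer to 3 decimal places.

Mean x̄ = (72.8 + 55.8 + 68.3 + 64.6 + 68.9 + 63.4 + 67.4 + 55.7 + 66.6 + 66.0 + 66.2)/11 = 65.0636
Numerator Σ_{t=1}^{9}(x_t−x̄)(x_{t+2}−x̄) = 63.6283
Denominator Σ(x_t−x̄)² = 271.5055
r_2 = 63.6283 / 271.5055 = 0.234

0.234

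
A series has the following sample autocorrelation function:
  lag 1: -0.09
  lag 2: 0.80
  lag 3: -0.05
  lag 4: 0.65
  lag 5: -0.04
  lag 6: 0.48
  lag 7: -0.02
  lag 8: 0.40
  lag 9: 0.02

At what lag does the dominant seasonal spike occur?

2

The largest autocorrelation is r_2 = 0.80, with weaker echoes at lags 4 (0.65), 6 (0.48) and 8 (0.40); the remaining lags stay at or below 0.02.
The dominant spike at lag 2 indicates a seasonal period of 2.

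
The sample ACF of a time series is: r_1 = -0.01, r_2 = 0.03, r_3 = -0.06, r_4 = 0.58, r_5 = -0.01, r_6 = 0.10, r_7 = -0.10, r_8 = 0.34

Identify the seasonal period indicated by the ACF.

4

The largest autocorrelation is r_4 = 0.58, with a weaker echo at lag 8 (0.34); the remaining lags stay at or below 0.10.
The dominant spike at lag 4 indicates a seasonal period of 4.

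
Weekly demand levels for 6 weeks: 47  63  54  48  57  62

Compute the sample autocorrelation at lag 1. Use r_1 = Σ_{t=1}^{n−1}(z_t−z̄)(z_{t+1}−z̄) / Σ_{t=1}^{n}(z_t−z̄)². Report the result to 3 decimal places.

Mean z̄ = (47 + 63 + 54 + 48 + 57 + 62)/6 = 55.1667
Deviations from mean: -8.1667, 7.8333, -1.1667, -7.1667, 1.8333, 6.8333
Σ(z_t−z̄)(z_{t+1}−z̄) = (-63.9722) + (-9.1389) + (8.3611) + (-13.1389) + (12.5278) = -65.3611
Denominator Σ(z_t−z̄)² = 230.8333
r_1 = -65.3611 / 230.8333 = -0.283

-0.283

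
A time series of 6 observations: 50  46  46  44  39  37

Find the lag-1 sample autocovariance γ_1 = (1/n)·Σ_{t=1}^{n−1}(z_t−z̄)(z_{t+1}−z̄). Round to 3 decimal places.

Mean z̄ = (50 + 46 + 46 + 44 + 39 + 37)/6 = 43.6667
Deviations: 6.3333, 2.3333, 2.3333, 0.3333, -4.6667, -6.6667
Σ_{t=1}^{5}(z_t−z̄)(z_{t+1}−z̄) = 50.5556
γ_1 = 50.5556 / 6 = 8.426

8.426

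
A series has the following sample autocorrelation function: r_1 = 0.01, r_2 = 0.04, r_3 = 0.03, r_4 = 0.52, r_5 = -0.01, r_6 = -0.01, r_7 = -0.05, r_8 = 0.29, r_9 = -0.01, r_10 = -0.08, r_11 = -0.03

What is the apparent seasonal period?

The largest autocorrelation is r_4 = 0.52, with a weaker echo at lag 8 (0.29); the remaining lags stay at or below 0.04.
The dominant spike at lag 4 indicates a seasonal period of 4.

4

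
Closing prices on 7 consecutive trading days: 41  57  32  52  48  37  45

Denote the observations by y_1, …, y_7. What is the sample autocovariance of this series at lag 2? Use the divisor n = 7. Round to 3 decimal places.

5.621

Mean ȳ = (41 + 57 + 32 + 52 + 48 + 37 + 45)/7 = 44.5714
Deviations: -3.5714, 12.4286, -12.5714, 7.4286, 3.4286, -7.5714, 0.4286
Σ_{t=1}^{5}(y_t−ȳ)(y_{t+2}−ȳ) = 39.3469
γ_2 = 39.3469 / 7 = 5.621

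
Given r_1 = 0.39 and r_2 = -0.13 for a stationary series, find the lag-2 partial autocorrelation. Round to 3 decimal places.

-0.333

φ_{22} = (r_2 − r_1²) / (1 − r_1²)
r_1² = (0.39)² = 0.1521
Numerator = -0.13 − 0.1521 = -0.2821; denominator = 1 − 0.1521 = 0.8479
φ_{22} = -0.2821 / 0.8479 = -0.333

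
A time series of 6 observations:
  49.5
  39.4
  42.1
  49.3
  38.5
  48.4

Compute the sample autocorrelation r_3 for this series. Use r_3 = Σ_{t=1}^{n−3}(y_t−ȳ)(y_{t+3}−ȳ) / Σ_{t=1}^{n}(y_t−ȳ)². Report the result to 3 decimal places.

Mean ȳ = (49.5 + 39.4 + 42.1 + 49.3 + 38.5 + 48.4)/6 = 44.5333
Deviations from mean: 4.9667, -5.1333, -2.4333, 4.7667, -6.0333, 3.8667
Σ(y_t−ȳ)(y_{t+3}−ȳ) = (23.6744) + (30.9711) + (-9.4089) = 45.2367
Denominator Σ(y_t−ȳ)² = 131.0133
r_3 = 45.2367 / 131.0133 = 0.345

0.345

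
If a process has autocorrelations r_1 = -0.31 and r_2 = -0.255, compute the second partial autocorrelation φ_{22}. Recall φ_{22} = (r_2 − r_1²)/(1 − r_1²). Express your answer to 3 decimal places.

-0.388

φ_{22} = (r_2 − r_1²) / (1 − r_1²)
r_1² = (-0.31)² = 0.0961
Numerator = -0.255 − 0.0961 = -0.3511; denominator = 1 − 0.0961 = 0.9039
φ_{22} = -0.3511 / 0.9039 = -0.388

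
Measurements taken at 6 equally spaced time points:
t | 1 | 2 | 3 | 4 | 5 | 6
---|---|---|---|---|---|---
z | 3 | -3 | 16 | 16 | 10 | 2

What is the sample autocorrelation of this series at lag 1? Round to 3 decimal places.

0.126

Mean z̄ = (3 − 3 + 16 + 16 + 10 + 2)/6 = 7.3333
Deviations from mean: -4.3333, -10.3333, 8.6667, 8.6667, 2.6667, -5.3333
Numerator Σ_{t=1}^{5}(z_t−z̄)(z_{t+1}−z̄) = 39.2222
Denominator Σ(z_t−z̄)² = 311.3333
r_1 = 39.2222 / 311.3333 = 0.126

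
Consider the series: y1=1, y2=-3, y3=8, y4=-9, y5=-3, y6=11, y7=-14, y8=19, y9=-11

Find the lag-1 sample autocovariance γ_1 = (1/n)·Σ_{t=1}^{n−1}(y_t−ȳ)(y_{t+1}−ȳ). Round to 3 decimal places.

-81.446

Mean ȳ = (1 − 3 + 8 − 9 − 3 + 11 − 14 + 19 − 11)/9 = -0.1111
Σ_{t=1}^{8}(y_t−ȳ)(y_{t+1}−ȳ) = -733.0123
γ_1 = -733.0123 / 9 = -81.446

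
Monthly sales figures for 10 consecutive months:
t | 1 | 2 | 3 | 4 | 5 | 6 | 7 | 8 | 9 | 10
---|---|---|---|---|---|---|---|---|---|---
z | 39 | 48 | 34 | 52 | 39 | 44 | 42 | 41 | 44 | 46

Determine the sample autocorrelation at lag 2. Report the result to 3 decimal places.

0.512

Mean z̄ = (39 + 48 + 34 + 52 + 39 + 44 + 42 + 41 + 44 + 46)/10 = 42.9000
Numerator Σ_{t=1}^{8}(z_t−z̄)(z_{t+2}−z̄) = 120.3800
Denominator Σ(z_t−z̄)² = 234.9000
r_2 = 120.3800 / 234.9000 = 0.512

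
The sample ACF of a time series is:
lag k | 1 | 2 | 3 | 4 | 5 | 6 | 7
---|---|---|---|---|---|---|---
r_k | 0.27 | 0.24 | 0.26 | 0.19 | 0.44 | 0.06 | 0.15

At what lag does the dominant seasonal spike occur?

The largest autocorrelation is r_5 = 0.44; the remaining lags stay at or below 0.27. The elevated value at lag 1 (0.27), dropping to 0.24 at lag 2, reflects decaying short-term dependence rather than seasonality.
The dominant spike at lag 5 indicates a seasonal period of 5.

5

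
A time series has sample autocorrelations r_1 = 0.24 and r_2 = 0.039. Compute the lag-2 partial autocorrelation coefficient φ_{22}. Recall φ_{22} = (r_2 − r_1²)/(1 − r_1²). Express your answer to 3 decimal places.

φ_{22} = (r_2 − r_1²) / (1 − r_1²)
r_1² = (0.24)² = 0.0576
Numerator = 0.039 − 0.0576 = -0.0186; denominator = 1 − 0.0576 = 0.9424
φ_{22} = -0.0186 / 0.9424 = -0.020

-0.020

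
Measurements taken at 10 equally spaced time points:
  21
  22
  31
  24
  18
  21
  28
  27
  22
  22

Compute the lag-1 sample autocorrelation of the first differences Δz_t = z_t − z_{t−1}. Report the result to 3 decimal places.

-0.044

First differences Δz: 1, 9, -7, -6, 3, 7, -1, -5, 0
Mean of differences = 0.1111
Numerator Σ(Δz_t−Δz̄)(Δz_{t+1}−Δz̄) = -11.0123
Denominator Σ(Δz_t−Δz̄)² = 250.8889
r_1(Δz) = -11.0123 / 250.8889 = -0.044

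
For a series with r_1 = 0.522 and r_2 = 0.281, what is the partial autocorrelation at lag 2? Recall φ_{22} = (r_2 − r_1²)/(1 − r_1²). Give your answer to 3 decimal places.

φ_{22} = (r_2 − r_1²) / (1 − r_1²)
r_1² = (0.522)² = 0.272484
Numerator = 0.281 − 0.2725 = 0.0085; denominator = 1 − 0.2725 = 0.7275
φ_{22} = 0.0085 / 0.7275 = 0.012

0.012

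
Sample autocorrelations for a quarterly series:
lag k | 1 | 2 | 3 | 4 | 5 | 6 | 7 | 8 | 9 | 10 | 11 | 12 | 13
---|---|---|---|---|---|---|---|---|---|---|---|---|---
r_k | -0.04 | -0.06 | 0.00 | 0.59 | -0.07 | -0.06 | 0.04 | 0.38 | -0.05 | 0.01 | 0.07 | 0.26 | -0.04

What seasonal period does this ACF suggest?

The largest autocorrelation is r_4 = 0.59, with weaker echoes at lags 8 (0.38) and 12 (0.26); the remaining lags stay at or below 0.07.
The dominant spike at lag 4 indicates a seasonal period of 4.

4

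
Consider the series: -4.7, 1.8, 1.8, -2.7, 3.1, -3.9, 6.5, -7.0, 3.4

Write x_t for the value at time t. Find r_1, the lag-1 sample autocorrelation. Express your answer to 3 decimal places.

Mean x̄ = (-4.7 + 1.8 + 1.8 − 2.7 + 3.1 − 3.9 + 6.5 − 7.0 + 3.4)/9 = -0.1889
Numerator Σ_{t=1}^{8}(x_t−x̄)(x_{t+1}−x̄) = -125.3012
Denominator Σ(x_t−x̄)² = 163.1689
r_1 = -125.3012 / 163.1689 = -0.768

-0.768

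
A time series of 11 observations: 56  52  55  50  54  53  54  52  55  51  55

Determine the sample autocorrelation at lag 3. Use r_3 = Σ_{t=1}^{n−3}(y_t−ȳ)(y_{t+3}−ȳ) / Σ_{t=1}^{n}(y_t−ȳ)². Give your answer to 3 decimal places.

Mean ȳ = (56 + 52 + 55 + 50 + 54 + 53 + 54 + 52 + 55 + 51 + 55)/11 = 53.3636
Numerator Σ_{t=1}^{8}(y_t−ȳ)(y_{t+3}−ȳ) = -17.6694
Denominator Σ(y_t−ȳ)² = 36.5455
r_3 = -17.6694 / 36.5455 = -0.483

-0.483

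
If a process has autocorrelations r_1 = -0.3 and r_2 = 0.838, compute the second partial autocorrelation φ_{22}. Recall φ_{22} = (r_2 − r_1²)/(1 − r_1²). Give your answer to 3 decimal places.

φ_{22} = (r_2 − r_1²) / (1 − r_1²)
r_1² = (-0.3)² = 0.09
Numerator = 0.838 − 0.0900 = 0.7480; denominator = 1 − 0.0900 = 0.9100
φ_{22} = 0.7480 / 0.9100 = 0.822

0.822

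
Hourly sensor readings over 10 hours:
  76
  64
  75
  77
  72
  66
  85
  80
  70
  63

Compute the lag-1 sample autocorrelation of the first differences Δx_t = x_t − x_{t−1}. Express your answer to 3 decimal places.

First differences Δx: -12, 11, 2, -5, -6, 19, -5, -10, -7
Mean of differences = -1.4444
Numerator Σ(Δx_t−Δx̄)(Δx_{t+1}−Δx̄) = -172.4198
Denominator Σ(Δx_t−Δx̄)² = 846.2222
r_1(Δx) = -172.4198 / 846.2222 = -0.204

-0.204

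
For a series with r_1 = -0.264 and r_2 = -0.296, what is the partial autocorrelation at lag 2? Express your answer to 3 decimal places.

-0.393

φ_{22} = (r_2 − r_1²) / (1 − r_1²)
r_1² = (-0.264)² = 0.069696
Numerator = -0.296 − 0.0697 = -0.3657; denominator = 1 − 0.0697 = 0.9303
φ_{22} = -0.3657 / 0.9303 = -0.393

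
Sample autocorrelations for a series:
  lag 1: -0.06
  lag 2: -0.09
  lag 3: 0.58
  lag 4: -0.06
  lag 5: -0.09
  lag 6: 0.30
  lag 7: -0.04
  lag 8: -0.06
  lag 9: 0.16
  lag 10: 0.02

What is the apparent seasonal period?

3

The largest autocorrelation is r_3 = 0.58, with weaker echoes at lags 6 (0.30) and 9 (0.16); the remaining lags stay at or below 0.02.
The dominant spike at lag 3 indicates a seasonal period of 3.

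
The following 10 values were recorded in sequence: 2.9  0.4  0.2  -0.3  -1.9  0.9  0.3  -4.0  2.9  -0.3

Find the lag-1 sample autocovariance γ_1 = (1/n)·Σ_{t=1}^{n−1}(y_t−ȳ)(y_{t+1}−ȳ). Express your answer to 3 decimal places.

Mean ȳ = (2.9 + 0.4 + 0.2 − 0.3 − 1.9 + 0.9 + 0.3 − 4.0 + 2.9 − 0.3)/10 = 0.1100
Σ_{t=1}^{9}(y_t−ȳ)(y_{t+1}−ȳ) = -13.2071
γ_1 = -13.2071 / 10 = -1.321

-1.321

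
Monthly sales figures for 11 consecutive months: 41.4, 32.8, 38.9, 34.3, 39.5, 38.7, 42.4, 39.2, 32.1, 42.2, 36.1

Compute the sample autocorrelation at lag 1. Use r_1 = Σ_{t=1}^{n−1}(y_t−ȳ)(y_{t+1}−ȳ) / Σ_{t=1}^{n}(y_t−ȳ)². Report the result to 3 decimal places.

Mean ȳ = (41.4 + 32.8 + 38.9 + 34.3 + 39.5 + 38.7 + 42.4 + 39.2 + 32.1 + 42.2 + 36.1)/11 = 37.9636
Numerator Σ_{t=1}^{10}(y_t−ȳ)(y_{t+1}−ȳ) = -61.7404
Denominator Σ(y_t−ȳ)² = 132.6855
r_1 = -61.7404 / 132.6855 = -0.465

-0.465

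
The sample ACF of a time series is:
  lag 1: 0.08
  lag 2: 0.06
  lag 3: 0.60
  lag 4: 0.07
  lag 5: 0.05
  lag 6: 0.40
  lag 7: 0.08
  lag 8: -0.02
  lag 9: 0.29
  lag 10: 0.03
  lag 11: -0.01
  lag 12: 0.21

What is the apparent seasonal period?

3

The largest autocorrelation is r_3 = 0.60, with weaker echoes at lags 6 (0.40), 9 (0.29) and 12 (0.21); the remaining lags stay at or below 0.08.
The dominant spike at lag 3 indicates a seasonal period of 3.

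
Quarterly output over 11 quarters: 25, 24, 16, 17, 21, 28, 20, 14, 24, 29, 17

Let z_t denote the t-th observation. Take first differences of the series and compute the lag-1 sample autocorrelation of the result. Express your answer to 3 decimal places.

First differences Δz: -1, -8, 1, 4, 7, -8, -6, 10, 5, -12
Mean of differences = -0.8000
Numerator Σ(Δz_t−Δz̄)(Δz_{t+1}−Δz̄) = -42.6400
Denominator Σ(Δz_t−Δz̄)² = 493.6000
r_1(Δz) = -42.6400 / 493.6000 = -0.086

-0.086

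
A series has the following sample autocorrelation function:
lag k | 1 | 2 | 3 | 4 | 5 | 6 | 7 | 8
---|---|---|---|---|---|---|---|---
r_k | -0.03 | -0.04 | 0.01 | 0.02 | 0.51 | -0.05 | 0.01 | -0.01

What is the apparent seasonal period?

5

The largest autocorrelation is r_5 = 0.51; the remaining lags stay at or below 0.02.
The dominant spike at lag 5 indicates a seasonal period of 5.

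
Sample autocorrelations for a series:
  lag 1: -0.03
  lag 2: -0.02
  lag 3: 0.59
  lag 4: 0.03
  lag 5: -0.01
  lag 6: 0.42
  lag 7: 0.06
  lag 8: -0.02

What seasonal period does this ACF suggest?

The largest autocorrelation is r_3 = 0.59, with a weaker echo at lag 6 (0.42); the remaining lags stay at or below 0.06.
The dominant spike at lag 3 indicates a seasonal period of 3.

3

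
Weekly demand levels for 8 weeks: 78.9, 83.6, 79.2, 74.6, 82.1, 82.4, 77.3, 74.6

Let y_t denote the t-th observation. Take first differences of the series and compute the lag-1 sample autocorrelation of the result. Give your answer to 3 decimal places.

-0.165

First differences Δy: 4.7, -4.4, -4.6, 7.5, 0.3, -5.1, -2.7
Mean of differences = -0.6143
Numerator Σ(Δy_t−Δȳ)(Δy_{t+1}−Δȳ) = -24.6973
Denominator Σ(Δy_t−Δȳ)² = 149.6086
r_1(Δy) = -24.6973 / 149.6086 = -0.165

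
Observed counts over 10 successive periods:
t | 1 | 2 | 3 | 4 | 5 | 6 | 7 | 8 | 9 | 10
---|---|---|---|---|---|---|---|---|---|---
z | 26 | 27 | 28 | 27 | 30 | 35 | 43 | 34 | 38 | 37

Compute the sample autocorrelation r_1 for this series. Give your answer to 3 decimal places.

0.562

Mean z̄ = (26 + 27 + 28 + 27 + 30 + 35 + 43 + 34 + 38 + 37)/10 = 32.5000
Numerator Σ_{t=1}^{9}(z_t−z̄)(z_{t+1}−z̄) = 167.7500
Denominator Σ(z_t−z̄)² = 298.5000
r_1 = 167.7500 / 298.5000 = 0.562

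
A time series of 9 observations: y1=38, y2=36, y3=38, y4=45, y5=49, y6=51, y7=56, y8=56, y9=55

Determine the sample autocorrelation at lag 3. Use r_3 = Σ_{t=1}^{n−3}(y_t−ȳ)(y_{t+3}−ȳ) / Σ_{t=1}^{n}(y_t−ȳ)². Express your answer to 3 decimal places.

Mean ȳ = (38 + 36 + 38 + 45 + 49 + 51 + 56 + 56 + 55)/9 = 47.1111
Σ(y_t−ȳ)(y_{t+3}−ȳ) = (19.2346) + (-20.9877) + (-35.4321) + (-18.7654) + (16.7901) + (30.6790) = -8.4815
Denominator Σ(y_t−ȳ)² = 532.8889
r_3 = -8.4815 / 532.8889 = -0.016

-0.016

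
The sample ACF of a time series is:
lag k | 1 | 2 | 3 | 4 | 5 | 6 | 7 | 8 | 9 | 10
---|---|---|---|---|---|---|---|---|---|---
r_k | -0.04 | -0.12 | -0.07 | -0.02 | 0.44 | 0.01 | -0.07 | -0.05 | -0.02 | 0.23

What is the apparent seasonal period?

The largest autocorrelation is r_5 = 0.44, with a weaker echo at lag 10 (0.23); the remaining lags stay at or below 0.01.
The dominant spike at lag 5 indicates a seasonal period of 5.

5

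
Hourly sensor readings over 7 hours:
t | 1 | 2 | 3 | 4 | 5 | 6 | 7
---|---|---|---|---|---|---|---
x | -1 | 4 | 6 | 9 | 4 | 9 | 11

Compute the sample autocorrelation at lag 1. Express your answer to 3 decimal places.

Mean x̄ = (-1 + 4 + 6 + 9 + 4 + 9 + 11)/7 = 6.0000
Deviations from mean: -7.0000, -2.0000, 0.0000, 3.0000, -2.0000, 3.0000, 5.0000
Σ(x_t−x̄)(x_{t+1}−x̄) = (14.0000) + (0.0000) + (0.0000) + (-6.0000) + (-6.0000) + (15.0000) = 17.0000
Denominator Σ(x_t−x̄)² = 100.0000
r_1 = 17.0000 / 100.0000 = 0.170

0.170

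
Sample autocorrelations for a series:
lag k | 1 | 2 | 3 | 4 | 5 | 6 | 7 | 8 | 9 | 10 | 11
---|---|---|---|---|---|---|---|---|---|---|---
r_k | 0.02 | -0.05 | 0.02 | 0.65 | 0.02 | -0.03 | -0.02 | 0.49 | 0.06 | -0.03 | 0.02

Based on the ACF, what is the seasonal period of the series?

The largest autocorrelation is r_4 = 0.65, with a weaker echo at lag 8 (0.49); the remaining lags stay at or below 0.06.
The dominant spike at lag 4 indicates a seasonal period of 4.

4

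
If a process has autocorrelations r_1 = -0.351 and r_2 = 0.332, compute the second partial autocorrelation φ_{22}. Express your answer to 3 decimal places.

0.238

φ_{22} = (r_2 − r_1²) / (1 − r_1²)
r_1² = (-0.351)² = 0.123201
Numerator = 0.332 − 0.1232 = 0.2088; denominator = 1 − 0.1232 = 0.8768
φ_{22} = 0.2088 / 0.8768 = 0.238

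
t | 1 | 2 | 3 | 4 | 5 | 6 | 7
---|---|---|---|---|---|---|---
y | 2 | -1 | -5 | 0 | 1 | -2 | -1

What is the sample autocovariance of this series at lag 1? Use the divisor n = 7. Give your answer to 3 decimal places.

Mean ȳ = (2 − 1 − 5 + 0 + 1 − 2 − 1)/7 = -0.8571
Deviations: 2.8571, -0.1429, -4.1429, 0.8571, 1.8571, -1.1429, -0.1429
Σ_{t=1}^{6}(y_t−ȳ)(y_{t+1}−ȳ) = -3.7347
γ_1 = -3.7347 / 7 = -0.534

-0.534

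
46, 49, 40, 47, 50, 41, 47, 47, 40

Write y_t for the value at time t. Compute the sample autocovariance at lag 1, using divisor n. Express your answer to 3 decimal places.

-5.709

Mean ȳ = (46 + 49 + 40 + 47 + 50 + 41 + 47 + 47 + 40)/9 = 45.2222
Σ_{t=1}^{8}(y_t−ȳ)(y_{t+1}−ȳ) = -51.3827
γ_1 = -51.3827 / 9 = -5.709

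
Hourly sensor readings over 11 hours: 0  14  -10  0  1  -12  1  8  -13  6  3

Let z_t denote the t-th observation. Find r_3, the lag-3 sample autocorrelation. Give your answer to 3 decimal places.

0.455

Mean z̄ = (0 + 14 − 10 + 0 + 1 − 12 + 1 + 8 − 13 + 6 + 3)/11 = -0.1818
Numerator Σ_{t=1}^{8}(z_t−z̄)(z_{t+3}−z̄) = 327.5372
Denominator Σ(z_t−z̄)² = 719.6364
r_3 = 327.5372 / 719.6364 = 0.455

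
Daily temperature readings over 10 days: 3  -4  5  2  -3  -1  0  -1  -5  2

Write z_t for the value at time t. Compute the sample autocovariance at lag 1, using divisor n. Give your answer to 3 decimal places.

-3.144

Mean z̄ = (3 − 4 + 5 + 2 − 3 − 1 + 0 − 1 − 5 + 2)/10 = -0.2000
Σ_{t=1}^{9}(z_t−z̄)(z_{t+1}−z̄) = -31.4400
γ_1 = -31.4400 / 10 = -3.144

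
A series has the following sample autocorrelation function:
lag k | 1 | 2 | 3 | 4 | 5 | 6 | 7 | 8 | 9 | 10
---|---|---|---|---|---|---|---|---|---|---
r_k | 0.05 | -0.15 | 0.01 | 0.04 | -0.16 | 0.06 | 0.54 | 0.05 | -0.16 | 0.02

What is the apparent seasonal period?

7

The largest autocorrelation is r_7 = 0.54; the remaining lags stay at or below 0.06.
The dominant spike at lag 7 indicates a seasonal period of 7.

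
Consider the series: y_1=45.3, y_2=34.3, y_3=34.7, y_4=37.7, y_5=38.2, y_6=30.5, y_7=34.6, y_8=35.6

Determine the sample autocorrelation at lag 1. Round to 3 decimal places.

Mean ȳ = (45.3 + 34.3 + 34.7 + 37.7 + 38.2 + 30.5 + 34.6 + 35.6)/8 = 36.3625
Deviations from mean: 8.9375, -2.0625, -1.6625, 1.3375, 1.8375, -5.8625, -1.7625, -0.7625
Numerator Σ_{t=1}^{7}(y_t−ȳ)(y_{t+1}−ȳ) = -13.8664
Denominator Σ(y_t−ȳ)² = 130.1188
r_1 = -13.8664 / 130.1188 = -0.107

-0.107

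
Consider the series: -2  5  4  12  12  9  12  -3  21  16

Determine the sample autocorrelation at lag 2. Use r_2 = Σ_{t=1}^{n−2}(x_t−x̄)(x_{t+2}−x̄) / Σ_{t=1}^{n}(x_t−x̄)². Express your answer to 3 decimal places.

Mean x̄ = (-2 + 5 + 4 + 12 + 12 + 9 + 12 − 3 + 21 + 16)/10 = 8.6000
Numerator Σ_{t=1}^{8}(x_t−x̄)(x_{t+2}−x̄) = -14.5200
Denominator Σ(x_t−x̄)² = 524.4000
r_2 = -14.5200 / 524.4000 = -0.028

-0.028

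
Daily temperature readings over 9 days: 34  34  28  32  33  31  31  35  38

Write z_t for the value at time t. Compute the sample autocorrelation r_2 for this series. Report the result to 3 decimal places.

-0.295

Mean z̄ = (34 + 34 + 28 + 32 + 33 + 31 + 31 + 35 + 38)/9 = 32.8889
Σ(z_t−z̄)(z_{t+2}−z̄) = (-5.4321) + (-0.9877) + (-0.5432) + (1.6790) + (-0.2099) + (-3.9877) + (-9.6543) = -19.1358
Denominator Σ(z_t−z̄)² = 64.8889
r_2 = -19.1358 / 64.8889 = -0.295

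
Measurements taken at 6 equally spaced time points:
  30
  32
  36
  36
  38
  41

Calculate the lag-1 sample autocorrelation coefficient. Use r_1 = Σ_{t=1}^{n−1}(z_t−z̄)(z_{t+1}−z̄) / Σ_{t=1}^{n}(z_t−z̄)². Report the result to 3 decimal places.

0.412

Mean z̄ = (30 + 32 + 36 + 36 + 38 + 41)/6 = 35.5000
Deviations from mean: -5.5000, -3.5000, 0.5000, 0.5000, 2.5000, 5.5000
Σ(z_t−z̄)(z_{t+1}−z̄) = (19.2500) + (-1.7500) + (0.2500) + (1.2500) + (13.7500) = 32.7500
Denominator Σ(z_t−z̄)² = 79.5000
r_1 = 32.7500 / 79.5000 = 0.412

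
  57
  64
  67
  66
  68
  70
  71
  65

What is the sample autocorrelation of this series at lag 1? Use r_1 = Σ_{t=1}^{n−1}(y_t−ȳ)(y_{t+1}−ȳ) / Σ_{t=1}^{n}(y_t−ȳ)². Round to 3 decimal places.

0.295

Mean ȳ = (57 + 64 + 67 + 66 + 68 + 70 + 71 + 65)/8 = 66.0000
Σ(y_t−ȳ)(y_{t+1}−ȳ) = (18.0000) + (-2.0000) + (0.0000) + (0.0000) + (8.0000) + (20.0000) + (-5.0000) = 39.0000
Denominator Σ(y_t−ȳ)² = 132.0000
r_1 = 39.0000 / 132.0000 = 0.295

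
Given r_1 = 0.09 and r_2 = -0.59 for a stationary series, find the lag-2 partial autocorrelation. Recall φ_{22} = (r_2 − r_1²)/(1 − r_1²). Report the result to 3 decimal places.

φ_{22} = (r_2 − r_1²) / (1 − r_1²)
r_1² = (0.09)² = 0.0081
Numerator = -0.59 − 0.0081 = -0.5981; denominator = 1 − 0.0081 = 0.9919
φ_{22} = -0.5981 / 0.9919 = -0.603

-0.603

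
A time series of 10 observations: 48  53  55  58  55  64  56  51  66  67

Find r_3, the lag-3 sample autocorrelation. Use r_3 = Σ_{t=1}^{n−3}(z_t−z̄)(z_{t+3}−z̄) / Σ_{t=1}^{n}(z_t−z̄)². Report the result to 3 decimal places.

0.127

Mean z̄ = (48 + 53 + 55 + 58 + 55 + 64 + 56 + 51 + 66 + 67)/10 = 57.3000
Numerator Σ_{t=1}^{7}(z_t−z̄)(z_{t+3}−z̄) = 47.2300
Denominator Σ(z_t−z̄)² = 372.1000
r_3 = 47.2300 / 372.1000 = 0.127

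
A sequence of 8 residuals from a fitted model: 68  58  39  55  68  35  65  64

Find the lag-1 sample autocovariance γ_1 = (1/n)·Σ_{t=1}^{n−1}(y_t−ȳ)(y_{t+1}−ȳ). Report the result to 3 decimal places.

-45.781

Mean ȳ = (68 + 58 + 39 + 55 + 68 + 35 + 65 + 64)/8 = 56.5000
Deviations: 11.5000, 1.5000, -17.5000, -1.5000, 11.5000, -21.5000, 8.5000, 7.5000
Σ_{t=1}^{7}(y_t−ȳ)(y_{t+1}−ȳ) = -366.2500
γ_1 = -366.2500 / 8 = -45.781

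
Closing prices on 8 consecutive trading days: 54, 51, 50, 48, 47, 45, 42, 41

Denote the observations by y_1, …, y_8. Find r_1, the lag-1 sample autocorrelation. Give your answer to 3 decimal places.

0.593

Mean ȳ = (54 + 51 + 50 + 48 + 47 + 45 + 42 + 41)/8 = 47.2500
Deviations from mean: 6.7500, 3.7500, 2.7500, 0.7500, -0.2500, -2.2500, -5.2500, -6.2500
Σ(y_t−ȳ)(y_{t+1}−ȳ) = (25.3125) + (10.3125) + (2.0625) + (-0.1875) + (0.5625) + (11.8125) + (32.8125) = 82.6875
Denominator Σ(y_t−ȳ)² = 139.5000
r_1 = 82.6875 / 139.5000 = 0.593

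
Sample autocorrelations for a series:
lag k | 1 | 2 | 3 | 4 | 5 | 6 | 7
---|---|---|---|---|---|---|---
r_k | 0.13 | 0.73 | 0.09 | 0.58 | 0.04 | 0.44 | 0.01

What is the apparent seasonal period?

The largest autocorrelation is r_2 = 0.73, with weaker echoes at lags 4 (0.58) and 6 (0.44); the remaining lags stay at or below 0.13.
The dominant spike at lag 2 indicates a seasonal period of 2.

2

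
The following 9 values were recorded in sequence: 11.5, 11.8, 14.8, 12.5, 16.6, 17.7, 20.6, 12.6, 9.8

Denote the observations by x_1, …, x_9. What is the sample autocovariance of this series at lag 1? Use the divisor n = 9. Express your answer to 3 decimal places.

Mean x̄ = (11.5 + 11.8 + 14.8 + 12.5 + 16.6 + 17.7 + 20.6 + 12.6 + 9.8)/9 = 14.2111
Σ_{t=1}^{8}(x_t−x̄)(x_{t+1}−x̄) = 27.4599
γ_1 = 27.4599 / 9 = 3.051

3.051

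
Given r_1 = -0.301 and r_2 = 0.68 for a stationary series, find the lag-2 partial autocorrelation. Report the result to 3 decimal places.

0.648

φ_{22} = (r_2 − r_1²) / (1 − r_1²)
r_1² = (-0.301)² = 0.090601
Numerator = 0.68 − 0.0906 = 0.5894; denominator = 1 − 0.0906 = 0.9094
φ_{22} = 0.5894 / 0.9094 = 0.648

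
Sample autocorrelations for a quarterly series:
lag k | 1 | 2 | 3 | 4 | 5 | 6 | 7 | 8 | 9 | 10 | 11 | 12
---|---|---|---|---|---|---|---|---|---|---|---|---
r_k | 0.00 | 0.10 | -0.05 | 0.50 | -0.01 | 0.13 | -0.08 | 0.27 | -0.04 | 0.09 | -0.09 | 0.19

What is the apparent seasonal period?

4

The largest autocorrelation is r_4 = 0.50, with weaker echoes at lags 8 (0.27) and 12 (0.19); the remaining lags stay at or below 0.13.
The dominant spike at lag 4 indicates a seasonal period of 4.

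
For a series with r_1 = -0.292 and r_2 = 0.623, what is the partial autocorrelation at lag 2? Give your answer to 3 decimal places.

φ_{22} = (r_2 − r_1²) / (1 − r_1²)
r_1² = (-0.292)² = 0.085264
Numerator = 0.623 − 0.0853 = 0.5377; denominator = 1 − 0.0853 = 0.9147
φ_{22} = 0.5377 / 0.9147 = 0.588

0.588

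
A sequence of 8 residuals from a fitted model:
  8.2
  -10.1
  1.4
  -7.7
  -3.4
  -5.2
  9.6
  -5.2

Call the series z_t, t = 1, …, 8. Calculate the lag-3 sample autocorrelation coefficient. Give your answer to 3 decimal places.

Mean z̄ = (8.2 − 10.1 + 1.4 − 7.7 − 3.4 − 5.2 + 9.6 − 5.2)/8 = -1.5500
Deviations from mean: 9.7500, -8.5500, 2.9500, -6.1500, -1.8500, -3.6500, 11.1500, -3.6500
Σ(z_t−z̄)(z_{t+3}−z̄) = (-59.9625) + (15.8175) + (-10.7675) + (-68.5725) + (6.7525) = -116.7325
Denominator Σ(z_t−z̄)² = 369.0800
r_3 = -116.7325 / 369.0800 = -0.316

-0.316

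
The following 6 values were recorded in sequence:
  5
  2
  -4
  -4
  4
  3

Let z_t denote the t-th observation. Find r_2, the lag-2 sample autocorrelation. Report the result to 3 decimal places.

Mean z̄ = (5 + 2 − 4 − 4 + 4 + 3)/6 = 1.0000
Deviations from mean: 4.0000, 1.0000, -5.0000, -5.0000, 3.0000, 2.0000
Σ(z_t−z̄)(z_{t+2}−z̄) = (-20.0000) + (-5.0000) + (-15.0000) + (-10.0000) = -50.0000
Denominator Σ(z_t−z̄)² = 80.0000
r_2 = -50.0000 / 80.0000 = -0.625

-0.625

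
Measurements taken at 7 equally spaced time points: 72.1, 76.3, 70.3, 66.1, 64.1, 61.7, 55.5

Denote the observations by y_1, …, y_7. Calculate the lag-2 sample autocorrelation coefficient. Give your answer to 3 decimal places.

0.125

Mean ȳ = (72.1 + 76.3 + 70.3 + 66.1 + 64.1 + 61.7 + 55.5)/7 = 66.5857
Deviations from mean: 5.5143, 9.7143, 3.7143, -0.4857, -2.4857, -4.8857, -11.0857
Σ(y_t−ȳ)(y_{t+2}−ȳ) = (20.4816) + (-4.7184) + (-9.2327) + (2.3731) + (27.5559) = 36.4596
Denominator Σ(y_t−ȳ)² = 291.7486
r_2 = 36.4596 / 291.7486 = 0.125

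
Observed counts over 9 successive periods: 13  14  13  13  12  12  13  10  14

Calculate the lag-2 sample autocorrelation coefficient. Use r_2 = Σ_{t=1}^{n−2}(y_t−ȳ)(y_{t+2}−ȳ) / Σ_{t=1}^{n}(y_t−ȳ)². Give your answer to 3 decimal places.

0.176

Mean ȳ = (13 + 14 + 13 + 13 + 12 + 12 + 13 + 10 + 14)/9 = 12.6667
Σ(y_t−ȳ)(y_{t+2}−ȳ) = (0.1111) + (0.4444) + (-0.2222) + (-0.2222) + (-0.2222) + (1.7778) + (0.4444) = 2.1111
Denominator Σ(y_t−ȳ)² = 12.0000
r_2 = 2.1111 / 12.0000 = 0.176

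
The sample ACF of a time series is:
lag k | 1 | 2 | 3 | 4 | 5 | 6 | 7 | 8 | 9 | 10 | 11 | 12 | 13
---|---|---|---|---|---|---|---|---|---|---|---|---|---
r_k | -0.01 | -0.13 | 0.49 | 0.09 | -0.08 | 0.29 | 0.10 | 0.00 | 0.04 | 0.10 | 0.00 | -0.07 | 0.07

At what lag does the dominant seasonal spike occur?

3

The largest autocorrelation is r_3 = 0.49, with a weaker echo at lag 6 (0.29); the remaining lags stay at or below 0.10.
The dominant spike at lag 3 indicates a seasonal period of 3.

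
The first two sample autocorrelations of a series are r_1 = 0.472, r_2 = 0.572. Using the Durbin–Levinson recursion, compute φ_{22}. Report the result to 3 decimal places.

φ_{22} = (r_2 − r_1²) / (1 − r_1²)
r_1² = (0.472)² = 0.222784
Numerator = 0.572 − 0.2228 = 0.3492; denominator = 1 − 0.2228 = 0.7772
φ_{22} = 0.3492 / 0.7772 = 0.449

0.449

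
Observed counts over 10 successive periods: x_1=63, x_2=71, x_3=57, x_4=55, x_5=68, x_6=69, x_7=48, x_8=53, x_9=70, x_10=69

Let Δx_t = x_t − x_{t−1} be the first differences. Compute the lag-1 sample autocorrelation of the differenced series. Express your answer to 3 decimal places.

-0.131

First differences Δx: 8, -14, -2, 13, 1, -21, 5, 17, -1
Mean of differences = 0.6667
Numerator Σ(Δx_t−Δx̄)(Δx_{t+1}−Δx̄) = -154.7778
Denominator Σ(Δx_t−Δx̄)² = 1186.0000
r_1(Δx) = -154.7778 / 1186.0000 = -0.131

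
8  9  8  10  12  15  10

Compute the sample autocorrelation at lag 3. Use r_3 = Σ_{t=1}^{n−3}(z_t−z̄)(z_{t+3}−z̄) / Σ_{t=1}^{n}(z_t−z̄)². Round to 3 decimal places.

Mean z̄ = (8 + 9 + 8 + 10 + 12 + 15 + 10)/7 = 10.2857
Σ(z_t−z̄)(z_{t+3}−z̄) = (0.6531) + (-2.2041) + (-10.7755) + (0.0816) = -12.2449
Denominator Σ(z_t−z̄)² = 37.4286
r_3 = -12.2449 / 37.4286 = -0.327

-0.327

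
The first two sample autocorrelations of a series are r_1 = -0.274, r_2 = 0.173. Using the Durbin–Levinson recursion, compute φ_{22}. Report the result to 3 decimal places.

φ_{22} = (r_2 − r_1²) / (1 − r_1²)
r_1² = (-0.274)² = 0.075076
Numerator = 0.173 − 0.0751 = 0.0979; denominator = 1 − 0.0751 = 0.9249
φ_{22} = 0.0979 / 0.9249 = 0.106

0.106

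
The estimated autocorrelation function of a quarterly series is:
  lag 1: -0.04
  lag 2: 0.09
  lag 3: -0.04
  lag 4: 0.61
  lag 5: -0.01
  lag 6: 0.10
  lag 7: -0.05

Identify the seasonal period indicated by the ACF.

The largest autocorrelation is r_4 = 0.61; the remaining lags stay at or below 0.10.
The dominant spike at lag 4 indicates a seasonal period of 4.

4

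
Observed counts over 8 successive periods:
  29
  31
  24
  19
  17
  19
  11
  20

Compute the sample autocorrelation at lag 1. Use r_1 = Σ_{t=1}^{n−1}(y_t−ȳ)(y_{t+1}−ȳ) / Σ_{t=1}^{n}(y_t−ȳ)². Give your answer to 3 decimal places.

Mean ȳ = (29 + 31 + 24 + 19 + 17 + 19 + 11 + 20)/8 = 21.2500
Deviations from mean: 7.7500, 9.7500, 2.7500, -2.2500, -4.2500, -2.2500, -10.2500, -1.2500
Σ(y_t−ȳ)(y_{t+1}−ȳ) = (75.5625) + (26.8125) + (-6.1875) + (9.5625) + (9.5625) + (23.0625) + (12.8125) = 151.1875
Denominator Σ(y_t−ȳ)² = 297.5000
r_1 = 151.1875 / 297.5000 = 0.508

0.508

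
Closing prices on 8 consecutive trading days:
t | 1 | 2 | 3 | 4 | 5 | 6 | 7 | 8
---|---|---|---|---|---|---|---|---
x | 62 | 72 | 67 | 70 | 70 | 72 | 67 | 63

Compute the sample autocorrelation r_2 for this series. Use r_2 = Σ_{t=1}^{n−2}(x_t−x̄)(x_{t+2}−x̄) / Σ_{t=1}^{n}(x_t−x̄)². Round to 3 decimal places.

Mean x̄ = (62 + 72 + 67 + 70 + 70 + 72 + 67 + 63)/8 = 67.8750
Numerator Σ_{t=1}^{6}(x_t−x̄)(x_{t+2}−x̄) = -1.1563
Denominator Σ(x_t−x̄)² = 102.8750
r_2 = -1.1563 / 102.8750 = -0.011

-0.011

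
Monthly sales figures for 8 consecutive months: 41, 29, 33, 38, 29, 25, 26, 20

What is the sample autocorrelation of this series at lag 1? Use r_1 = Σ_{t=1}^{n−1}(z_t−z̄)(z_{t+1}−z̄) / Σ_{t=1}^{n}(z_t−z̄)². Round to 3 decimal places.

Mean z̄ = (41 + 29 + 33 + 38 + 29 + 25 + 26 + 20)/8 = 30.1250
Deviations from mean: 10.8750, -1.1250, 2.8750, 7.8750, -1.1250, -5.1250, -4.1250, -10.1250
Numerator Σ_{t=1}^{7}(z_t−z̄)(z_{t+1}−z̄) = 66.9844
Denominator Σ(z_t−z̄)² = 336.8750
r_1 = 66.9844 / 336.8750 = 0.199

0.199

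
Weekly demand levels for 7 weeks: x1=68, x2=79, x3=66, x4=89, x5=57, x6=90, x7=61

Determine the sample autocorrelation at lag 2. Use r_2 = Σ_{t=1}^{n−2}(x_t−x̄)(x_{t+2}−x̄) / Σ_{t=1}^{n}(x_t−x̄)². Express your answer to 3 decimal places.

Mean x̄ = (68 + 79 + 66 + 89 + 57 + 90 + 61)/7 = 72.8571
Deviations from mean: -4.8571, 6.1429, -6.8571, 16.1429, -15.8571, 17.1429, -11.8571
Σ(x_t−x̄)(x_{t+2}−x̄) = (33.3061) + (99.1633) + (108.7347) + (276.7347) + (188.0204) = 705.9592
Denominator Σ(x_t−x̄)² = 1054.8571
r_2 = 705.9592 / 1054.8571 = 0.669

0.669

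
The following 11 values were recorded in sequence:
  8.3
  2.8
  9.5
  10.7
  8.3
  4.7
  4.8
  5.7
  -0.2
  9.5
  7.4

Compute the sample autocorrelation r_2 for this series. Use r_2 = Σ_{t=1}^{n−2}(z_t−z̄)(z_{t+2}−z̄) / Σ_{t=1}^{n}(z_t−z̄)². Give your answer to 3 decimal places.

Mean z̄ = (8.3 + 2.8 + 9.5 + 10.7 + 8.3 + 4.7 + 4.8 + 5.7 − 0.2 + 9.5 + 7.4)/11 = 6.5000
Numerator Σ_{t=1}^{9}(z_t−z̄)(z_{t+2}−z̄) = -10.9600
Denominator Σ(z_t−z̄)² = 108.2800
r_2 = -10.9600 / 108.2800 = -0.101

-0.101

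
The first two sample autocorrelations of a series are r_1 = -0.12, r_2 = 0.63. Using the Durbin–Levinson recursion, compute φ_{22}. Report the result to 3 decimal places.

φ_{22} = (r_2 − r_1²) / (1 − r_1²)
r_1² = (-0.12)² = 0.0144
Numerator = 0.63 − 0.0144 = 0.6156; denominator = 1 − 0.0144 = 0.9856
φ_{22} = 0.6156 / 0.9856 = 0.625

0.625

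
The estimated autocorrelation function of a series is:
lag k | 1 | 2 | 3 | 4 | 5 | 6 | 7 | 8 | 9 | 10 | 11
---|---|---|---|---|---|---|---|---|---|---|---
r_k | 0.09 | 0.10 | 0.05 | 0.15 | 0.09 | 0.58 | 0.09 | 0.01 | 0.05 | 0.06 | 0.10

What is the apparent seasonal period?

The largest autocorrelation is r_6 = 0.58; the remaining lags stay at or below 0.15.
The dominant spike at lag 6 indicates a seasonal period of 6.

6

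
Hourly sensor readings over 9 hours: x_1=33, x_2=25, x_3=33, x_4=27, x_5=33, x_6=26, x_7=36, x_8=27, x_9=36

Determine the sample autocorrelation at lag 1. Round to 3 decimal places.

Mean x̄ = (33 + 25 + 33 + 27 + 33 + 26 + 36 + 27 + 36)/9 = 30.6667
Numerator Σ_{t=1}^{8}(x_t−x̄)(x_{t+1}−x̄) = -118.4444
Denominator Σ(x_t−x̄)² = 154.0000
r_1 = -118.4444 / 154.0000 = -0.769

-0.769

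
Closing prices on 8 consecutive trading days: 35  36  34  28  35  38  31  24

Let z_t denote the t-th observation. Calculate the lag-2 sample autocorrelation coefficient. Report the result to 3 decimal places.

Mean z̄ = (35 + 36 + 34 + 28 + 35 + 38 + 31 + 24)/8 = 32.6250
Deviations from mean: 2.3750, 3.3750, 1.3750, -4.6250, 2.3750, 5.3750, -1.6250, -8.6250
Σ(z_t−z̄)(z_{t+2}−z̄) = (3.2656) + (-15.6094) + (3.2656) + (-24.8594) + (-3.8594) + (-46.3594) = -84.1563
Denominator Σ(z_t−z̄)² = 151.8750
r_2 = -84.1563 / 151.8750 = -0.554

-0.554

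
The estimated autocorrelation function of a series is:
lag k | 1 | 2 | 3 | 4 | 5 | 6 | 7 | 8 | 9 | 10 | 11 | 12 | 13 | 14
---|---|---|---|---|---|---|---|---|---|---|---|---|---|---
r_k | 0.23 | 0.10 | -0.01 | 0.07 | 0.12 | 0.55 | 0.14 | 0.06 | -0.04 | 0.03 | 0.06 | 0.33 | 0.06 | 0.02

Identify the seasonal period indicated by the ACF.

6

The largest autocorrelation is r_6 = 0.55, with a weaker echo at lag 12 (0.33); the remaining lags stay at or below 0.23. The elevated value at lag 1 (0.23), dropping to 0.10 at lag 2, reflects decaying short-term dependence rather than seasonality.
The dominant spike at lag 6 indicates a seasonal period of 6.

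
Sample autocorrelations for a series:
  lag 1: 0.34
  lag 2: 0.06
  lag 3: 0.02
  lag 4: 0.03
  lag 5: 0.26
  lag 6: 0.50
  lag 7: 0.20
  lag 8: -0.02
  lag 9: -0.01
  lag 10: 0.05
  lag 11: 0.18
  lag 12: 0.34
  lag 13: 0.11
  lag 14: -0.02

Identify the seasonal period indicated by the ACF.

6

The largest autocorrelation is r_6 = 0.50; the remaining lags stay at or below 0.34. The elevated value at lag 1 (0.34), dropping to 0.06 at lag 2, reflects decaying short-term dependence rather than seasonality.
The dominant spike at lag 6 indicates a seasonal period of 6.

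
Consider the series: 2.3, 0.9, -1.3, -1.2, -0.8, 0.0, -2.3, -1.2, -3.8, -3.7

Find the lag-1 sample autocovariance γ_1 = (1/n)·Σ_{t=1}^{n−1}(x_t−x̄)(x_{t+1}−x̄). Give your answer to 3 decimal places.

Mean x̄ = (2.3 + 0.9 − 1.3 − 1.2 − 0.8 + 0.0 − 2.3 − 1.2 − 3.8 − 3.7)/10 = -1.1100
Σ_{t=1}^{9}(x_t−x̄)(x_{t+1}−x̄) = 12.8009
γ_1 = 12.8009 / 10 = 1.280

1.280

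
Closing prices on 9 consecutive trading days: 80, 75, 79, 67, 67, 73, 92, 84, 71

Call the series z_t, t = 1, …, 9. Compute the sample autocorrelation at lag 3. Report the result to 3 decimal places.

-0.423

Mean z̄ = (80 + 75 + 79 + 67 + 67 + 73 + 92 + 84 + 71)/9 = 76.4444
Σ(z_t−z̄)(z_{t+3}−z̄) = (-33.5802) + (13.6420) + (-8.8025) + (-146.9136) + (-71.3580) + (18.7531) = -228.2593
Denominator Σ(z_t−z̄)² = 540.2222
r_3 = -228.2593 / 540.2222 = -0.423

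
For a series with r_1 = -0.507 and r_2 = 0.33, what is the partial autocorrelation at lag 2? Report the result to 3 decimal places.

0.098

φ_{22} = (r_2 − r_1²) / (1 − r_1²)
r_1² = (-0.507)² = 0.257049
Numerator = 0.33 − 0.2570 = 0.0730; denominator = 1 − 0.2570 = 0.7430
φ_{22} = 0.0730 / 0.7430 = 0.098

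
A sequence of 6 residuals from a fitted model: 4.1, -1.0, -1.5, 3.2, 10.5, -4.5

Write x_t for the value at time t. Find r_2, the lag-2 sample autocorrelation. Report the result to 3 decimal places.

Mean x̄ = (4.1 − 1.0 − 1.5 + 3.2 + 10.5 − 4.5)/6 = 1.8000
Numerator Σ_{t=1}^{4}(x_t−x̄)(x_{t+2}−x̄) = -49.0400
Denominator Σ(x_t−x̄)² = 141.3600
r_2 = -49.0400 / 141.3600 = -0.347

-0.347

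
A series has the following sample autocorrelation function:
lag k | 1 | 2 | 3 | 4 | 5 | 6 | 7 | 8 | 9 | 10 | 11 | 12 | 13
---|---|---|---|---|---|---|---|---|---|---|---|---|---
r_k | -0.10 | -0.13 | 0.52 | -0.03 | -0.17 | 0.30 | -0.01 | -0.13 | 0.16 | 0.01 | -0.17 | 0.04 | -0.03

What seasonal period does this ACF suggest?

The largest autocorrelation is r_3 = 0.52, with weaker echoes at lags 6 (0.30) and 9 (0.16); the remaining lags stay at or below 0.04.
The dominant spike at lag 3 indicates a seasonal period of 3.

3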